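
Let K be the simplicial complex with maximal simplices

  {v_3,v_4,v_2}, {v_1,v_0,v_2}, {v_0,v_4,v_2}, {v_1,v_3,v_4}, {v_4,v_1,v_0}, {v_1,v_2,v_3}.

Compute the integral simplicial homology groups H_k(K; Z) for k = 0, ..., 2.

H_0 = Z,  H_1 = 0,  H_2 = Z.

We work with the vertex ordering v_0 < v_1 < v_2 < v_3 < v_4. The simplices of K, each written with vertices in increasing order, are:

  0-simplices (5): [v_0], [v_1], [v_2], [v_3], [v_4]
  1-simplices (9): [v_0,v_1], [v_0,v_2], [v_0,v_4], [v_1,v_2], [v_1,v_3], [v_1,v_4], [v_2,v_3], [v_2,v_4], [v_3,v_4]
  2-simplices (6): [v_0,v_1,v_2], [v_0,v_1,v_4], [v_0,v_2,v_4], [v_1,v_2,v_3], [v_1,v_3,v_4], [v_2,v_3,v_4]

Hence C_0 ≅ Z^5, C_1 ≅ Z^9, C_2 ≅ Z^6.

∂_1: C_1 → C_0 sends each edge [p,q] (with p < q) to q − p.
This gives a 5×9 integer matrix of rank 4; reducing to Smith normal form yields diagonal entries (1,1,1,1).

Boundary ∂_2: C_2 → C_1 sends each 2-simplex [p,q,r] to [q,r] − [p,r] + [p,q]. For instance
  ∂[v_1,v_3,v_4] = [v_3,v_4] − [v_1,v_4] + [v_1,v_3],
  ∂[v_2,v_3,v_4] = [v_3,v_4] − [v_2,v_4] + [v_2,v_3].
The resulting 9×6 matrix has rank 5, and its Smith normal form has invariant factors (1,1,1,1,1).

Now H_k = ker ∂_k / im ∂_{k+1}, so:

  H_0: rank C_0 − rank ∂_1 = 5 − 4 = 1, and the invariant factors of ∂_1 are all 1, so H_0 ≅ Z.
  H_1: rank ker ∂_1 − rank ∂_2 = (9 − 4) − 5 = 0, and the invariant factors of ∂_2 are all 1, so H_1 ≅ 0.
  H_2: rank ker ∂_2 − rank ∂_3 = (6 − 5) − 0 = 1, and there is no ∂_3, so H_2 ≅ Z.

As a check, the Euler characteristic is 5 − 9 + 6 = 2, which agrees with 1 − 0 + 1 = 2.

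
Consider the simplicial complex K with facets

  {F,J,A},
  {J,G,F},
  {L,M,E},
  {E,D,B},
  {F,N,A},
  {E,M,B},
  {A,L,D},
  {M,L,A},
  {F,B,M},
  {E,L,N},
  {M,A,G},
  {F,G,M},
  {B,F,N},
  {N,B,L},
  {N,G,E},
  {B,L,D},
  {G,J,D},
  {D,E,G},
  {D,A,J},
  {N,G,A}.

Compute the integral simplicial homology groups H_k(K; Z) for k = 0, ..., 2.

H_0 ≅ Z,  H_1 ≅ Z ⊕ Z/2,  H_2 = 0.

We work with the vertex ordering A < B < D < E < F < G < J < L < M < N. The simplices of K, each written with vertices in increasing order, are:

  0-simplices (10): A, B, D, E, F, G, J, L, M, N
  1-simplices (30): AD, AF, AG, AJ, AL, AM, AN, BD, BE, BF, BL, BM, BN, DE, DG, DJ, DL, EG, EL, EM, EN, FG, FJ, FM, FN, GJ, GM, GN, LM, LN
  2-simplices (20): ADJ, ADL, AFJ, AFN, AGM, AGN, ALM, BDE, BDL, BEM, BFM, BFN, BLN, DEG, DGJ, EGN, ELM, ELN, FGJ, FGM

so the chain groups are C_0 ≅ Z^10, C_1 ≅ Z^30, C_2 ≅ Z^20.

Boundary ∂_1: C_1 → C_0 maps an edge to its endpoints' difference, ∂[p,q] = q − p.
This gives a 10×30 integer matrix of rank 9; reducing to Smith normal form yields diagonal entries (1,1,1,1,1,1,1,1,1).

Boundary ∂_2: C_2 → C_1 maps a triangle to the signed sum of its edges. For instance
  ∂EGN = GN − EN + EG,
  ∂BLN = LN − BN + BL.
The 30×20 boundary matrix has rank 20 and Smith normal form diag(1,1,1,1,1,1,1,1,1,1,1,1,1,1,1,1,1,1,1,2).

Computing H_k = (kernel of ∂_k) / (image of ∂_{k+1}):

  H_0: rank C_0 − rank ∂_1 = 10 − 9 = 1, and the invariant factors of ∂_1 are all 1, so H_0 = Z.
  H_1: rank ker ∂_1 − rank ∂_2 = (30 − 9) − 20 = 1, and ∂_2 has invariant factor 2 > 1, so H_1 = Z ⊕ Z/2.
  H_2: rank ker ∂_2 − rank ∂_3 = (20 − 20) − 0 = 0, and there is no ∂_3, so H_2 = 0.

(K is a triangulation of the Klein bottle.)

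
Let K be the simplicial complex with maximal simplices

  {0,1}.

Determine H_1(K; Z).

Order the vertices as 0 < 1. Listing each simplex with vertices in this order, K has dimension 1 with simplices:

  0-simplices (2): [0], [1]
  1-simplices (1): [0,1]

Hence C_0 ≅ Z^2, C_1 ≅ Z^1.

The boundary map ∂_1: C_1 → C_0 is given by ∂[p,q] = [q] − [p]. For instance
  ∂[0,1] = [1] − [0].
The resulting 2×1 matrix has rank 1, and its Smith normal form has invariant factors (1).

Computing H_k = (kernel of ∂_k) / (image of ∂_{k+1}):

  H_1: rank ker ∂_1 − rank ∂_2 = (1 − 1) − 0 = 0, and there is no ∂_2, so H_1 ≅ 0.

H_1 ≅ 0.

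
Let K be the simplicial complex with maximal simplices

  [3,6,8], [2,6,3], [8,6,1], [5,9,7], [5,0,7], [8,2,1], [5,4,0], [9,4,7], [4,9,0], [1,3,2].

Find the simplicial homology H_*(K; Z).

H_0 = Z^2,  H_1 = Z^2,  H_2 = 0.

K has 10 vertices, 20 edges, 10 triangles.
rank ∂_0 = 0, rank ∂_1 = 8 ⇒ b_0 = 10 − 0 − 8 = 2; all invariant factors of ∂_1 are 1 so no torsion. So H_0 = Z^2.
rank ∂_1 = 8, rank ∂_2 = 10 ⇒ b_1 = 20 − 8 − 10 = 2; all invariant factors of ∂_2 are 1 so no torsion. So H_1 = Z^2.
rank ∂_2 = 10, rank ∂_3 = 0 ⇒ b_2 = 10 − 10 − 0 = 0. So H_2 = 0.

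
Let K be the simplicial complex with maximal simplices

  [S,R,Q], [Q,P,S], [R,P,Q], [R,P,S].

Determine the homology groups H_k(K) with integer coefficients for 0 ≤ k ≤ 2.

Take the total order P < Q < R < S on the vertex set. Then K (dimension 2) consists of the simplices:

  0-simplices (4): P, Q, R, S
  1-simplices (6): PQ, PR, PS, QR, QS, RS
  2-simplices (4): PQR, PQS, PRS, QRS

giving chain groups C_0 ≅ Z^4, C_1 ≅ Z^6, C_2 ≅ Z^4.

The boundary map ∂_1: C_1 → C_0 is given by ∂[p,q] = [q] − [p]. For instance
  ∂RS = S − R.
The resulting 4×6 matrix has rank 3, and its Smith normal form has invariant factors (1,1,1).

∂_2: C_2 → C_1 maps a triangle to the signed sum of its edges. For instance
  ∂PQR = QR − PR + PQ,
  ∂PQS = QS − PS + PQ.
As a 6×4 matrix over Z this has rank 3, with invariant factors (1,1,1).

Reading off H_k = ker ∂_k / im ∂_{k+1}:

  H_0: rank C_0 − rank ∂_1 = 4 − 3 = 1, and the invariant factors of ∂_1 are all 1, so H_0 = Z.
  H_1: rank ker ∂_1 − rank ∂_2 = (6 − 3) − 3 = 0, and the invariant factors of ∂_2 are all 1, so H_1 = 0.
  H_2: rank ker ∂_2 − rank ∂_3 = (4 − 3) − 0 = 1, and there is no ∂_3, so H_2 = Z.

(K is a triangulation of the 2-sphere S^2.)

H_0 = Z,  H_1 = 0,  H_2 = Z.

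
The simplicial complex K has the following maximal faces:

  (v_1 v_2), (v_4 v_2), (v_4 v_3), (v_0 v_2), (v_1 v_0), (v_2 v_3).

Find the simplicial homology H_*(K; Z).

H_0 ≅ Z,  H_1 ≅ Z^2.

Fix the vertex order v_0 < v_1 < v_2 < v_3 < v_4 and write every simplex with vertices in increasing order. Then dim K = 1 and the simplices of K are:

  0-simplices (5): [v_0], [v_1], [v_2], [v_3], [v_4]
  1-simplices (6): [v_0,v_1], [v_0,v_2], [v_1,v_2], [v_2,v_3], [v_2,v_4], [v_3,v_4]

Hence C_0 ≅ Z^5, C_1 ≅ Z^6.

∂_1: C_1 → C_0 maps an edge to its endpoints' difference, ∂[p,q] = q − p.
As a 5×6 matrix over Z this has rank 4, with invariant factors (1,1,1,1).

Reading off H_k = ker ∂_k / im ∂_{k+1}:

  H_0: rank C_0 − rank ∂_1 = 5 − 4 = 1, and the invariant factors of ∂_1 are all 1, so H_0 ≅ Z.
  H_1: rank ker ∂_1 − rank ∂_2 = (6 − 4) − 0 = 2, and there is no ∂_2, so H_1 ≅ Z^2.

As a check, the Euler characteristic is 5 − 6 = -1, which agrees with 1 − 2 = -1.
(K is a triangulation of a wedge of 2 circles.)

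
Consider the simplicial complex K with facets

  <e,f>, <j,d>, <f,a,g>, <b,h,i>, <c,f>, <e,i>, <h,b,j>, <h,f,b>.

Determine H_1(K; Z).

We work with the vertex ordering a < b < c < d < e < f < g < h < i < j. The simplices of K, each written with vertices in increasing order, are:

  0-simplices (10): a, b, c, d, e, f, g, h, i, j
  1-simplices (14): af, ag, bf, bh, bi, bj, cf, dj, ef, ei, fg, fh, hi, hj
  2-simplices (4): afg, bfh, bhi, bhj

so the chain groups are C_0 ≅ Z^10, C_1 ≅ Z^14, C_2 ≅ Z^4.

∂_1: C_1 → C_0 is given by ∂[p,q] = [q] − [p].
The resulting 10×14 matrix has rank 9, and its Smith normal form has invariant factors (1,1,1,1,1,1,1,1,1).

Boundary ∂_2: C_2 → C_1 acts by ∂[p,q,r] = [q,r] − [p,r] + [p,q]. For instance
  ∂afg = fg − ag + af,
  ∂bhj = hj − bj + bh.
The resulting 14×4 matrix has rank 4, and its Smith normal form has invariant factors (1,1,1,1).

Reading off H_k = ker ∂_k / im ∂_{k+1}:

  H_1: rank ker ∂_1 − rank ∂_2 = (14 − 9) − 4 = 1, and the invariant factors of ∂_2 are all 1, so H_1 ≅ Z.

H_1 ≅ Z.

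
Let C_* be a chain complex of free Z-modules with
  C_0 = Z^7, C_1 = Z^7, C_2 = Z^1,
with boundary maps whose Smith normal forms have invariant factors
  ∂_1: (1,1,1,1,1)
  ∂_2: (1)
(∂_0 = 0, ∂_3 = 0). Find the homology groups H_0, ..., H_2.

H_0: b_0 = 7 − 0 − 5 = 2; torsion from ∂_1 factors > 1: none. So H_0 ≅ Z^2.
H_1: b_1 = 7 − 5 − 1 = 1; torsion from ∂_2 factors > 1: none. So H_1 ≅ Z.
H_2: b_2 = 1 − 1 − 0 = 0; torsion from ∂_3 factors > 1: none. So H_2 ≅ 0.

H_0 ≅ Z^2,  H_1 ≅ Z,  H_2 = 0.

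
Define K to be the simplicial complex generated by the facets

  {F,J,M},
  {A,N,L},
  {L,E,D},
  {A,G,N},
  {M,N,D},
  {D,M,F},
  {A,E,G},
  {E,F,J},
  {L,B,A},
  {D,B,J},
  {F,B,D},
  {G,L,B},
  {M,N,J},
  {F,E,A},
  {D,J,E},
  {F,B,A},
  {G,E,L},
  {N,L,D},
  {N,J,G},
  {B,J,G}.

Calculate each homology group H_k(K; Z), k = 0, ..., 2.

H_0 = Z,  H_1 = Z ⊕ Z_2,  H_2 = 0.

Take the total order A < B < D < E < F < G < J < L < M < N on the vertex set. Then K (dimension 2) consists of the simplices:

  0-simplices (10): A, B, D, E, F, G, J, L, M, N
  1-simplices (30): AB, AE, AF, AG, AL, AN, BD, BF, BG, BJ, BL, DE, DF, DJ, DL, DM, DN, EF, EG, EJ, EL, FJ, FM, GJ, GL, GN, JM, JN, LN, MN
  2-simplices (20): ABF, ABL, AEF, AEG, AGN, ALN, BDF, BDJ, BGJ, BGL, DEJ, DEL, DFM, DLN, DMN, EFJ, EGL, FJM, GJN, JMN

Hence C_0 ≅ Z^10, C_1 ≅ Z^30, C_2 ≅ Z^20.

Boundary ∂_1: C_1 → C_0 is given by ∂[p,q] = [q] − [p].
The 10×30 boundary matrix has rank 9 and Smith normal form diag(1,1,1,1,1,1,1,1,1).

The boundary map ∂_2: C_2 → C_1 acts by ∂[p,q,r] = [q,r] − [p,r] + [p,q]. For instance
  ∂DLN = LN − DN + DL,
  ∂ABF = BF − AF + AB.
As a 30×20 matrix over Z this has rank 20, with invariant factors (1,1,1,1,1,1,1,1,1,1,1,1,1,1,1,1,1,1,1,2).

From H_k ≅ ker(∂_k) / im(∂_{k+1}) we obtain:

  H_0: rank C_0 − rank ∂_1 = 10 − 9 = 1, and the invariant factors of ∂_1 are all 1, so H_0 = Z.
  H_1: rank ker ∂_1 − rank ∂_2 = (30 − 9) − 20 = 1, and ∂_2 has invariant factor 2 > 1, so H_1 = Z ⊕ Z_2.
  H_2: rank ker ∂_2 − rank ∂_3 = (20 − 20) − 0 = 0, and there is no ∂_3, so H_2 = 0.

(K is a triangulation of the Klein bottle.)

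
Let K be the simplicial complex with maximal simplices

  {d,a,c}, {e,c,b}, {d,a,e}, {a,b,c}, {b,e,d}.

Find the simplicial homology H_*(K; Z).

K has 5 vertices, 10 edges, 5 triangles.
rank ∂_0 = 0, rank ∂_1 = 4 ⇒ b_0 = 5 − 0 − 4 = 1; all invariant factors of ∂_1 are 1 so no torsion. So H_0 ≅ Z.
rank ∂_1 = 4, rank ∂_2 = 5 ⇒ b_1 = 10 − 4 − 5 = 1; all invariant factors of ∂_2 are 1 so no torsion. So H_1 ≅ Z.
rank ∂_2 = 5, rank ∂_3 = 0 ⇒ b_2 = 5 − 5 − 0 = 0. So H_2 ≅ 0.

H_0 ≅ Z,  H_1 ≅ Z,  H_2 = 0.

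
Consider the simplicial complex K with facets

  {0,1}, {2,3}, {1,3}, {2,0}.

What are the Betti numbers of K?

Take the total order 0 < 1 < 2 < 3 on the vertex set. Then K (dimension 1) consists of the simplices:

  0-simplices (4): [0], [1], [2], [3]
  1-simplices (4): [0,1], [0,2], [1,3], [2,3]

so the chain groups are C_0 ≅ Z^4, C_1 ≅ Z^4.

Boundary ∂_1: C_1 → C_0 sends each edge [p,q] (with p < q) to q − p.
As a 4×4 matrix over Z this has rank 3, with invariant factors (1,1,1).

From H_k ≅ ker(∂_k) / im(∂_{k+1}) we obtain:

  H_0: rank C_0 − rank ∂_1 = 4 − 3 = 1, and the invariant factors of ∂_1 are all 1, so H_0 = Z.
  H_1: rank ker ∂_1 − rank ∂_2 = (4 − 3) − 0 = 1, and there is no ∂_2, so H_1 = Z.

(K is a triangulation of the circle S^1.)

Hence the Betti numbers are b_0 = 1, b_1 = 1.

b_0 = 1, b_1 = 1.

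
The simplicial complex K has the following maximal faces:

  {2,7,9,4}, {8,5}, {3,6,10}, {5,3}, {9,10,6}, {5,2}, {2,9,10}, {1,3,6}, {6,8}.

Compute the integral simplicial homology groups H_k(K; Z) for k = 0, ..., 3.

Fix the vertex order 1 < 2 < 3 < 4 < 5 < 6 < 7 < 8 < 9 < 10 and write every simplex with vertices in increasing order. Then dim K = 3 and the simplices of K are:

  0-simplices (10): [1], [2], [3], [4], [5], [6], [7], [8], [9], [10]
  1-simplices (18): [1,3], [1,6], [2,4], [2,5], [2,7], [2,9], [2,10], [3,5], [3,6], [3,10], [4,7], [4,9], [5,8], [6,8], [6,9], [6,10], [7,9], [9,10]
  2-simplices (8): [1,3,6], [2,4,7], [2,4,9], [2,7,9], [2,9,10], [3,6,10], [4,7,9], [6,9,10]
  3-simplices (1): [2,4,7,9]

so the chain groups are C_0 ≅ Z^10, C_1 ≅ Z^18, C_2 ≅ Z^8, C_3 ≅ Z^1.

∂_1: C_1 → C_0 maps an edge to its endpoints' difference, ∂[p,q] = q − p.
As a 10×18 matrix over Z this has rank 9, with invariant factors (1,1,1,1,1,1,1,1,1).

Boundary ∂_2: C_2 → C_1 maps a triangle to the signed sum of its edges. For instance
  ∂[2,4,7] = [4,7] − [2,7] + [2,4],
  ∂[3,6,10] = [6,10] − [3,10] + [3,6].
The 18×8 boundary matrix has rank 7 and Smith normal form diag(1,1,1,1,1,1,1).

∂_3: C_3 → C_2 sends each 3-simplex σ to the alternating sum Σ_i (−1)^i (σ with its i-th vertex removed). For instance
  ∂[2,4,7,9] = [4,7,9] − [2,7,9] + [2,4,9] − [2,4,7].
As a 8×1 matrix over Z this has rank 1, with invariant factors (1).

Computing H_k = (kernel of ∂_k) / (image of ∂_{k+1}):

  H_0: rank C_0 − rank ∂_1 = 10 − 9 = 1, and the invariant factors of ∂_1 are all 1, so H_0 = Z.
  H_1: rank ker ∂_1 − rank ∂_2 = (18 − 9) − 7 = 2, and the invariant factors of ∂_2 are all 1, so H_1 = Z^2.
  H_2: rank ker ∂_2 − rank ∂_3 = (8 − 7) − 1 = 0, and the invariant factors of ∂_3 are all 1, so H_2 = 0.
  H_3: rank ker ∂_3 − rank ∂_4 = (1 − 1) − 0 = 0, and there is no ∂_4, so H_3 = 0.

As a check, the Euler characteristic is 10 − 18 + 8 − 1 = -1, which agrees with 1 − 2 + 0 − 0 = -1.

H_0 ≅ Z,  H_1 ≅ Z^2,  H_2 = 0,  H_3 = 0.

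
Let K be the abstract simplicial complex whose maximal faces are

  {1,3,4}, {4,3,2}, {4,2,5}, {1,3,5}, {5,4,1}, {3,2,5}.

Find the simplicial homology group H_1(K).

H_1 = 0.

Take the total order 1 < 2 < 3 < 4 < 5 on the vertex set. Then K (dimension 2) consists of the simplices:

  0-simplices (5): [1], [2], [3], [4], [5]
  1-simplices (9): [1,3], [1,4], [1,5], [2,3], [2,4], [2,5], [3,4], [3,5], [4,5]
  2-simplices (6): [1,3,4], [1,3,5], [1,4,5], [2,3,4], [2,3,5], [2,4,5]

giving chain groups C_0 ≅ Z^5, C_1 ≅ Z^9, C_2 ≅ Z^6.

∂_1: C_1 → C_0 is given by ∂[p,q] = [q] − [p].
As a 5×9 matrix over Z this has rank 4, with invariant factors (1,1,1,1).

The boundary map ∂_2: C_2 → C_1 maps a triangle to the signed sum of its edges. For instance
  ∂[1,3,4] = [3,4] − [1,4] + [1,3],
  ∂[2,3,4] = [3,4] − [2,4] + [2,3].
This gives a 9×6 integer matrix of rank 5; reducing to Smith normal form yields diagonal entries (1,1,1,1,1).

Computing H_k = (kernel of ∂_k) / (image of ∂_{k+1}):

  H_1: rank ker ∂_1 − rank ∂_2 = (9 − 4) − 5 = 0, and the invariant factors of ∂_2 are all 1, so H_1 ≅ 0.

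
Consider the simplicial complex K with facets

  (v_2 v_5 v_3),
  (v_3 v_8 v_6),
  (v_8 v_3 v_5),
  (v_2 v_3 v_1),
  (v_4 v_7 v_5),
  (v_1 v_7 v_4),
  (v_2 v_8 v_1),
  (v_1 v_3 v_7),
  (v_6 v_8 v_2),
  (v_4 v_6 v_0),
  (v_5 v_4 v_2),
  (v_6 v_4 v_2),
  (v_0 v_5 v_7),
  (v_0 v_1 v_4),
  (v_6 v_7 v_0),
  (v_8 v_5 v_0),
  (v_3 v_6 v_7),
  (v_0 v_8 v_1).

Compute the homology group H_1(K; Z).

H_1 = Z ⊕ Z/2.

Take the total order v_0 < v_1 < v_2 < v_3 < v_4 < v_5 < v_6 < v_7 < v_8 on the vertex set. Then K (dimension 2) consists of the simplices:

  0-simplices (9): [v_0], [v_1], [v_2], [v_3], [v_4], [v_5], [v_6], [v_7], [v_8]
  1-simplices (27): (27 of them)
  2-simplices (18): (18 of them)

so the chain groups are C_0 ≅ Z^9, C_1 ≅ Z^27, C_2 ≅ Z^18.

The boundary map ∂_1: C_1 → C_0 maps an edge to its endpoints' difference, ∂[p,q] = q − p. For instance
  ∂[v_3,v_8] = [v_8] − [v_3].
This gives a 9×27 integer matrix of rank 8; reducing to Smith normal form yields diagonal entries (1,1,1,1,1,1,1,1).

Boundary ∂_2: C_2 → C_1 acts by ∂[p,q,r] = [q,r] − [p,r] + [p,q]. For instance
  ∂[v_0,v_5,v_8] = [v_5,v_8] − [v_0,v_8] + [v_0,v_5],
  ∂[v_2,v_3,v_5] = [v_3,v_5] − [v_2,v_5] + [v_2,v_3].
This gives a 27×18 integer matrix of rank 18; reducing to Smith normal form yields diagonal entries (1,1,1,1,1,1,1,1,1,1,1,1,1,1,1,1,1,2).

Computing H_k = (kernel of ∂_k) / (image of ∂_{k+1}):

  H_1: rank ker ∂_1 − rank ∂_2 = (27 − 8) − 18 = 1, and ∂_2 has invariant factor 2 > 1, so H_1 ≅ Z ⊕ Z/2.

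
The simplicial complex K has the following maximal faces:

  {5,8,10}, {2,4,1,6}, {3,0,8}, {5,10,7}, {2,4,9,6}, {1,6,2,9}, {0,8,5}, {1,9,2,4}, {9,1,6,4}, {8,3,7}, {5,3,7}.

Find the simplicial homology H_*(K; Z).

H_0 = Z^2,  H_1 = Z,  H_2 = 0,  H_3 = Z.

We work with the vertex ordering 0 < 1 < 2 < 3 < 4 < 5 < 6 < 7 < 8 < 9 < 10. The simplices of K, each written with vertices in increasing order, are:

  0-simplices (11): [0], [1], [2], [3], [4], [5], [6], [7], [8], [9], [10]
  1-simplices (22): [0,3], [0,5], [0,8], [1,2], [1,4], [1,6], [1,9], [2,4], [2,6], [2,9], [3,5], [3,7], [3,8], [4,6], [4,9], [5,7], [5,8], [5,10], [6,9], [7,8], [7,10], [8,10]
  2-simplices (16): [0,3,8], [0,5,8], [1,2,4], [1,2,6], [1,2,9], [1,4,6], [1,4,9], [1,6,9], [2,4,6], [2,4,9], [2,6,9], [3,5,7], [3,7,8], [4,6,9], [5,7,10], [5,8,10]
  3-simplices (5): [1,2,4,6], [1,2,4,9], [1,2,6,9], [1,4,6,9], [2,4,6,9]

so the chain groups are C_0 ≅ Z^11, C_1 ≅ Z^22, C_2 ≅ Z^16, C_3 ≅ Z^5.

Boundary ∂_1: C_1 → C_0 is given by ∂[p,q] = [q] − [p].
As a 11×22 matrix over Z this has rank 9, with invariant factors (1,1,1,1,1,1,1,1,1).

The boundary map ∂_2: C_2 → C_1 maps a triangle to the signed sum of its edges. For instance
  ∂[1,2,9] = [2,9] − [1,9] + [1,2],
  ∂[5,7,10] = [7,10] − [5,10] + [5,7].
The 22×16 boundary matrix has rank 12 and Smith normal form diag(1,1,1,1,1,1,1,1,1,1,1,1).

The boundary map ∂_3: C_3 → C_2 sends each 3-simplex σ to the alternating sum Σ_i (−1)^i (σ with its i-th vertex removed). For instance
  ∂[2,4,6,9] = [4,6,9] − [2,6,9] + [2,4,9] − [2,4,6],
  ∂[1,2,4,6] = [2,4,6] − [1,4,6] + [1,2,6] − [1,2,4].
The 16×5 boundary matrix has rank 4 and Smith normal form diag(1,1,1,1).

From H_k ≅ ker(∂_k) / im(∂_{k+1}) we obtain:

  H_0: rank C_0 − rank ∂_1 = 11 − 9 = 2, and the invariant factors of ∂_1 are all 1, so H_0 ≅ Z^2.
  H_1: rank ker ∂_1 − rank ∂_2 = (22 − 9) − 12 = 1, and the invariant factors of ∂_2 are all 1, so H_1 ≅ Z.
  H_2: rank ker ∂_2 − rank ∂_3 = (16 − 12) − 4 = 0, and the invariant factors of ∂_3 are all 1, so H_2 ≅ 0.
  H_3: rank ker ∂_3 − rank ∂_4 = (5 − 4) − 0 = 1, and there is no ∂_4, so H_3 ≅ Z.

(K is a triangulation of the disjoint union of the 3-sphere S^3 and the cylinder S^1 x I.)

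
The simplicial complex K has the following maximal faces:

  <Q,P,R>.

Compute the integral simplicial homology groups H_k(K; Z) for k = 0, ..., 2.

K has 3 vertices, 3 edges, 1 triangle.
rank ∂_0 = 0, rank ∂_1 = 2 ⇒ b_0 = 3 − 0 − 2 = 1; all invariant factors of ∂_1 are 1 so no torsion. So H_0 ≅ Z.
rank ∂_1 = 2, rank ∂_2 = 1 ⇒ b_1 = 3 − 2 − 1 = 0; all invariant factors of ∂_2 are 1 so no torsion. So H_1 ≅ 0.
rank ∂_2 = 1, rank ∂_3 = 0 ⇒ b_2 = 1 − 1 − 0 = 0. So H_2 ≅ 0.

H_0 = Z,  H_1 = 0,  H_2 = 0.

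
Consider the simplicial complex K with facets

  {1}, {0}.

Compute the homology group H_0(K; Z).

K has 2 vertices.
rank ∂_0 = 0, rank ∂_1 = 0 ⇒ b_0 = 2 − 0 − 0 = 2. So H_0 ≅ Z^2.

H_0 ≅ Z^2.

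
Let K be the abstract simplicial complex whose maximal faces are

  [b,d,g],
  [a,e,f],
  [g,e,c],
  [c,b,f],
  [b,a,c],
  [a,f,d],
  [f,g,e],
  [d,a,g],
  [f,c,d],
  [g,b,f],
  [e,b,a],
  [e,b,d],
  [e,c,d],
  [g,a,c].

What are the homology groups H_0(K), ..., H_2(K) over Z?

H_0 ≅ Z,  H_1 ≅ Z^2,  H_2 ≅ Z.

We work with the vertex ordering a < b < c < d < e < f < g. The simplices of K, each written with vertices in increasing order, are:

  0-simplices (7): a, b, c, d, e, f, g
  1-simplices (21): ab, ac, ad, ae, af, ag, bc, bd, be, bf, bg, cd, ce, cf, cg, de, df, dg, ef, eg, fg
  2-simplices (14): abc, abe, acg, adf, adg, aef, bcf, bde, bdg, bfg, cde, cdf, ceg, efg

so the chain groups are C_0 ≅ Z^7, C_1 ≅ Z^21, C_2 ≅ Z^14.

Boundary ∂_1: C_1 → C_0 is given by ∂[p,q] = [q] − [p].
This gives a 7×21 integer matrix of rank 6; reducing to Smith normal form yields diagonal entries (1,1,1,1,1,1).

Boundary ∂_2: C_2 → C_1 acts by ∂[p,q,r] = [q,r] − [p,r] + [p,q]. For instance
  ∂cde = de − ce + cd,
  ∂efg = fg − eg + ef.
The 21×14 boundary matrix has rank 13 and Smith normal form diag(1,1,1,1,1,1,1,1,1,1,1,1,1).

Computing H_k = (kernel of ∂_k) / (image of ∂_{k+1}):

  H_0: rank C_0 − rank ∂_1 = 7 − 6 = 1, and the invariant factors of ∂_1 are all 1, so H_0 = Z.
  H_1: rank ker ∂_1 − rank ∂_2 = (21 − 6) − 13 = 2, and the invariant factors of ∂_2 are all 1, so H_1 = Z^2.
  H_2: rank ker ∂_2 − rank ∂_3 = (14 − 13) − 0 = 1, and there is no ∂_3, so H_2 = Z.

As a check, the Euler characteristic is 7 − 21 + 14 = 0, which agrees with 1 − 2 + 1 = 0.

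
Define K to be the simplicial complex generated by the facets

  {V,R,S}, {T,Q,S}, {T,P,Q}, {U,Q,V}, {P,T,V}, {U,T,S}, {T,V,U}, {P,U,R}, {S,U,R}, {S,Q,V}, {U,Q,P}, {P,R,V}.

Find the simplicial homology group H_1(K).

K has 7 vertices, 18 edges, 12 triangles.
rank ∂_1 = 6, rank ∂_2 = 12 ⇒ b_1 = 18 − 6 − 12 = 0; ∂_2 has invariant factor(s) [2] giving torsion. So H_1 = Z/2.

H_1 = Z/2.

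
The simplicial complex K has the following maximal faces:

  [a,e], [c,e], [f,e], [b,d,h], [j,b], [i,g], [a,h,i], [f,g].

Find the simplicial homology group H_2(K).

H_2 ≅ 0.

Order the vertices as a < b < c < d < e < f < g < h < i < j. Listing each simplex with vertices in this order, K has dimension 2 with simplices:

  0-simplices (10): a, b, c, d, e, f, g, h, i, j
  1-simplices (12): ae, ah, ai, bd, bh, bj, ce, dh, ef, fg, gi, hi
  2-simplices (2): ahi, bdh

Hence C_0 ≅ Z^10, C_1 ≅ Z^12, C_2 ≅ Z^2.

∂_1: C_1 → C_0 is given by ∂[p,q] = [q] − [p]. For instance
  ∂hi = i − h.
The 10×12 boundary matrix has rank 9 and Smith normal form diag(1,1,1,1,1,1,1,1,1).

∂_2: C_2 → C_1 maps a triangle to the signed sum of its edges. For instance
  ∂bdh = dh − bh + bd,
  ∂ahi = hi − ai + ah.
The 12×2 boundary matrix has rank 2 and Smith normal form diag(1,1).

Computing H_k = (kernel of ∂_k) / (image of ∂_{k+1}):

  H_2: rank ker ∂_2 − rank ∂_3 = (2 − 2) − 0 = 0, and there is no ∂_3, so H_2 ≅ 0.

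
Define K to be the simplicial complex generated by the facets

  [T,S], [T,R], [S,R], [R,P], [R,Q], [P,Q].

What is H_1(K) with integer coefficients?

H_1 ≅ Z^2.

Fix the vertex order P < Q < R < S < T and write every simplex with vertices in increasing order. Then dim K = 1 and the simplices of K are:

  0-simplices (5): P, Q, R, S, T
  1-simplices (6): PQ, PR, QR, RS, RT, ST

Hence C_0 ≅ Z^5, C_1 ≅ Z^6.

The boundary map ∂_1: C_1 → C_0 maps an edge to its endpoints' difference, ∂[p,q] = q − p. For instance
  ∂RT = T − R.
This gives a 5×6 integer matrix of rank 4; reducing to Smith normal form yields diagonal entries (1,1,1,1).

From H_k ≅ ker(∂_k) / im(∂_{k+1}) we obtain:

  H_1: rank ker ∂_1 − rank ∂_2 = (6 − 4) − 0 = 2, and there is no ∂_2, so H_1 ≅ Z^2.

(K is a triangulation of a wedge of 2 circles.)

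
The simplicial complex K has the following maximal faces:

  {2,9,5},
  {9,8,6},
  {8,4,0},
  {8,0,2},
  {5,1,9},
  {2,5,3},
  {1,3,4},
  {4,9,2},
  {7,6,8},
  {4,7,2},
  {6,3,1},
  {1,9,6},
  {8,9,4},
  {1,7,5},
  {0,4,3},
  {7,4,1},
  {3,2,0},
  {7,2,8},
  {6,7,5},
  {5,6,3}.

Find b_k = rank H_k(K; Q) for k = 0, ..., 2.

b_0 = 1, b_1 = 1, b_2 = 0.

K has 10 vertices, 30 edges, 20 triangles.
rank ∂_0 = 0, rank ∂_1 = 9 ⇒ b_0 = 10 − 0 − 9 = 1; all invariant factors of ∂_1 are 1 so no torsion. So H_0 ≅ Z.
rank ∂_1 = 9, rank ∂_2 = 20 ⇒ b_1 = 30 − 9 − 20 = 1; ∂_2 has invariant factor(s) [2] giving torsion. So H_1 ≅ Z ⊕ Z_2.
rank ∂_2 = 20, rank ∂_3 = 0 ⇒ b_2 = 20 − 20 − 0 = 0. So H_2 ≅ 0.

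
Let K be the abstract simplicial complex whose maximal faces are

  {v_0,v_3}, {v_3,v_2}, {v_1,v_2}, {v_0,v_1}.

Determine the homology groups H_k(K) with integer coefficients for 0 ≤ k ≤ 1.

Order the vertices as v_0 < v_1 < v_2 < v_3. Listing each simplex with vertices in this order, K has dimension 1 with simplices:

  0-simplices (4): [v_0], [v_1], [v_2], [v_3]
  1-simplices (4): [v_0,v_1], [v_0,v_3], [v_1,v_2], [v_2,v_3]

Hence C_0 ≅ Z^4, C_1 ≅ Z^4.

The boundary map ∂_1: C_1 → C_0 sends each edge [p,q] (with p < q) to q − p. For instance
  ∂[v_1,v_2] = [v_2] − [v_1].
The 4×4 boundary matrix has rank 3 and Smith normal form diag(1,1,1).

Now H_k = ker ∂_k / im ∂_{k+1}, so:

  H_0: rank C_0 − rank ∂_1 = 4 − 3 = 1, and the invariant factors of ∂_1 are all 1, so H_0 = Z.
  H_1: rank ker ∂_1 − rank ∂_2 = (4 − 3) − 0 = 1, and there is no ∂_2, so H_1 = Z.

(K is a triangulation of the circle S^1.)

H_0 = Z,  H_1 = Z.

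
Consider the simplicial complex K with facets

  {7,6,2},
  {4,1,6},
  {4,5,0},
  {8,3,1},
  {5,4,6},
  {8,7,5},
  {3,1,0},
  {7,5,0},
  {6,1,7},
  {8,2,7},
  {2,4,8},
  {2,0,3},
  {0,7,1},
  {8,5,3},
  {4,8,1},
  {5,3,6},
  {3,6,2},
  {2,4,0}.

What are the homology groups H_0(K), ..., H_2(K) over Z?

Order the vertices as 0 < 1 < 2 < 3 < 4 < 5 < 6 < 7 < 8. Listing each simplex with vertices in this order, K has dimension 2 with simplices:

  0-simplices (9): [0], [1], [2], [3], [4], [5], [6], [7], [8]
  1-simplices (27): (27 of them)
  2-simplices (18): [0,1,3], [0,1,7], [0,2,3], [0,2,4], [0,4,5], [0,5,7], [1,3,8], [1,4,6], [1,4,8], [1,6,7], [2,3,6], [2,4,8], [2,6,7], [2,7,8], [3,5,6], [3,5,8], [4,5,6], [5,7,8]

so the chain groups are C_0 ≅ Z^9, C_1 ≅ Z^27, C_2 ≅ Z^18.

∂_1: C_1 → C_0 sends each edge [p,q] (with p < q) to q − p. For instance
  ∂[3,6] = [6] − [3].
This gives a 9×27 integer matrix of rank 8; reducing to Smith normal form yields diagonal entries (1,1,1,1,1,1,1,1).

Boundary ∂_2: C_2 → C_1 maps a triangle to the signed sum of its edges. For instance
  ∂[2,6,7] = [6,7] − [2,7] + [2,6],
  ∂[1,6,7] = [6,7] − [1,7] + [1,6].
The resulting 27×18 matrix has rank 17, and its Smith normal form has invariant factors (1,1,1,1,1,1,1,1,1,1,1,1,1,1,1,1,1).

From H_k ≅ ker(∂_k) / im(∂_{k+1}) we obtain:

  H_0: rank C_0 − rank ∂_1 = 9 − 8 = 1, and the invariant factors of ∂_1 are all 1, so H_0 = Z.
  H_1: rank ker ∂_1 − rank ∂_2 = (27 − 8) − 17 = 2, and the invariant factors of ∂_2 are all 1, so H_1 = Z^2.
  H_2: rank ker ∂_2 − rank ∂_3 = (18 − 17) − 0 = 1, and there is no ∂_3, so H_2 = Z.

H_0 ≅ Z,  H_1 ≅ Z^2,  H_2 ≅ Z.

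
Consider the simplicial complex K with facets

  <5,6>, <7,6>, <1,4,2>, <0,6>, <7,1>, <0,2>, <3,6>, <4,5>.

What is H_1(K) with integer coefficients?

We work with the vertex ordering 0 < 1 < 2 < 3 < 4 < 5 < 6 < 7. The simplices of K, each written with vertices in increasing order, are:

  0-simplices (8): [0], [1], [2], [3], [4], [5], [6], [7]
  1-simplices (10): [0,2], [0,6], [1,2], [1,4], [1,7], [2,4], [3,6], [4,5], [5,6], [6,7]
  2-simplices (1): [1,2,4]

giving chain groups C_0 ≅ Z^8, C_1 ≅ Z^10, C_2 ≅ Z^1.

The boundary map ∂_1: C_1 → C_0 is given by ∂[p,q] = [q] − [p].
The resulting 8×10 matrix has rank 7, and its Smith normal form has invariant factors (1,1,1,1,1,1,1).

Boundary ∂_2: C_2 → C_1 acts by ∂[p,q,r] = [q,r] − [p,r] + [p,q]. For instance
  ∂[1,2,4] = [2,4] − [1,4] + [1,2].
As a 10×1 matrix over Z this has rank 1, with invariant factors (1).

Computing H_k = (kernel of ∂_k) / (image of ∂_{k+1}):

  H_1: rank ker ∂_1 − rank ∂_2 = (10 − 7) − 1 = 2, and the invariant factors of ∂_2 are all 1, so H_1 = Z^2.

H_1 = Z^2.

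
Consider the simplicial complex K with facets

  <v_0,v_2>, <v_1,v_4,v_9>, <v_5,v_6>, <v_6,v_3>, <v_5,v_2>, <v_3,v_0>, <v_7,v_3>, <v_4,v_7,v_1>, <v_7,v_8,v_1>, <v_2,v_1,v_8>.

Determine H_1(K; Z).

H_1 = Z^2.

Order the vertices as v_0 < v_1 < v_2 < v_3 < v_4 < v_5 < v_6 < v_7 < v_8 < v_9. Listing each simplex with vertices in this order, K has dimension 2 with simplices:

  0-simplices (10): [v_0], [v_1], [v_2], [v_3], [v_4], [v_5], [v_6], [v_7], [v_8], [v_9]
  1-simplices (15): (15 of them)
  2-simplices (4): [v_1,v_2,v_8], [v_1,v_4,v_7], [v_1,v_4,v_9], [v_1,v_7,v_8]

so the chain groups are C_0 ≅ Z^10, C_1 ≅ Z^15, C_2 ≅ Z^4.

Boundary ∂_1: C_1 → C_0 maps an edge to its endpoints' difference, ∂[p,q] = q − p. For instance
  ∂[v_4,v_9] = [v_9] − [v_4].
The 10×15 boundary matrix has rank 9 and Smith normal form diag(1,1,1,1,1,1,1,1,1).

Boundary ∂_2: C_2 → C_1 maps a triangle to the signed sum of its edges. For instance
  ∂[v_1,v_2,v_8] = [v_2,v_8] − [v_1,v_8] + [v_1,v_2],
  ∂[v_1,v_7,v_8] = [v_7,v_8] − [v_1,v_8] + [v_1,v_7].
This gives a 15×4 integer matrix of rank 4; reducing to Smith normal form yields diagonal entries (1,1,1,1).

From H_k ≅ ker(∂_k) / im(∂_{k+1}) we obtain:

  H_1: rank ker ∂_1 − rank ∂_2 = (15 − 9) − 4 = 2, and the invariant factors of ∂_2 are all 1, so H_1 ≅ Z^2.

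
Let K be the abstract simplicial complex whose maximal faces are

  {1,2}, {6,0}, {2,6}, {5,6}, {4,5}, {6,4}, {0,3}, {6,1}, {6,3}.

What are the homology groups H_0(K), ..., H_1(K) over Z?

Take the total order 0 < 1 < 2 < 3 < 4 < 5 < 6 on the vertex set. Then K (dimension 1) consists of the simplices:

  0-simplices (7): [0], [1], [2], [3], [4], [5], [6]
  1-simplices (9): [0,3], [0,6], [1,2], [1,6], [2,6], [3,6], [4,5], [4,6], [5,6]

giving chain groups C_0 ≅ Z^7, C_1 ≅ Z^9.

Boundary ∂_1: C_1 → C_0 sends each edge [p,q] (with p < q) to q − p. For instance
  ∂[5,6] = [6] − [5].
This gives a 7×9 integer matrix of rank 6; reducing to Smith normal form yields diagonal entries (1,1,1,1,1,1).

Computing H_k = (kernel of ∂_k) / (image of ∂_{k+1}):

  H_0: rank C_0 − rank ∂_1 = 7 − 6 = 1, and the invariant factors of ∂_1 are all 1, so H_0 = Z.
  H_1: rank ker ∂_1 − rank ∂_2 = (9 − 6) − 0 = 3, and there is no ∂_2, so H_1 = Z^3.

H_0 ≅ Z,  H_1 ≅ Z^3.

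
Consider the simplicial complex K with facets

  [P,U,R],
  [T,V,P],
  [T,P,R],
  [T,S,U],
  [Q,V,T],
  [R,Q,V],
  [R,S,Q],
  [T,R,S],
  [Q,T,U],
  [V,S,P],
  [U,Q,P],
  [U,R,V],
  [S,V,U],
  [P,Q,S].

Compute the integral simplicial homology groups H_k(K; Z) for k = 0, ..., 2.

Take the total order P < Q < R < S < T < U < V on the vertex set. Then K (dimension 2) consists of the simplices:

  0-simplices (7): P, Q, R, S, T, U, V
  1-simplices (21): PQ, PR, PS, PT, PU, PV, QR, QS, QT, QU, QV, RS, RT, RU, RV, ST, SU, SV, TU, TV, UV
  2-simplices (14): PQS, PQU, PRT, PRU, PSV, PTV, QRS, QRV, QTU, QTV, RST, RUV, STU, SUV

Hence C_0 ≅ Z^7, C_1 ≅ Z^21, C_2 ≅ Z^14.

∂_1: C_1 → C_0 sends each edge [p,q] (with p < q) to q − p. For instance
  ∂TV = V − T.
The 7×21 boundary matrix has rank 6 and Smith normal form diag(1,1,1,1,1,1).

∂_2: C_2 → C_1 maps a triangle to the signed sum of its edges. For instance
  ∂RUV = UV − RV + RU,
  ∂QRV = RV − QV + QR.
The resulting 21×14 matrix has rank 13, and its Smith normal form has invariant factors (1,1,1,1,1,1,1,1,1,1,1,1,1).

From H_k ≅ ker(∂_k) / im(∂_{k+1}) we obtain:

  H_0: rank C_0 − rank ∂_1 = 7 − 6 = 1, and the invariant factors of ∂_1 are all 1, so H_0 ≅ Z.
  H_1: rank ker ∂_1 − rank ∂_2 = (21 − 6) − 13 = 2, and the invariant factors of ∂_2 are all 1, so H_1 ≅ Z^2.
  H_2: rank ker ∂_2 − rank ∂_3 = (14 − 13) − 0 = 1, and there is no ∂_3, so H_2 ≅ Z.

H_0 ≅ Z,  H_1 ≅ Z^2,  H_2 ≅ Z.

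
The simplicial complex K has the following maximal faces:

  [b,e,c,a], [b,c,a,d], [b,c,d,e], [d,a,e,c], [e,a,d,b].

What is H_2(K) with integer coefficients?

We work with the vertex ordering a < b < c < d < e. The simplices of K, each written with vertices in increasing order, are:

  0-simplices (5): a, b, c, d, e
  1-simplices (10): ab, ac, ad, ae, bc, bd, be, cd, ce, de
  2-simplices (10): abc, abd, abe, acd, ace, ade, bcd, bce, bde, cde
  3-simplices (5): abcd, abce, abde, acde, bcde

giving chain groups C_0 ≅ Z^5, C_1 ≅ Z^10, C_2 ≅ Z^10, C_3 ≅ Z^5.

∂_1: C_1 → C_0 maps an edge to its endpoints' difference, ∂[p,q] = q − p.
As a 5×10 matrix over Z this has rank 4, with invariant factors (1,1,1,1).

The boundary map ∂_2: C_2 → C_1 maps a triangle to the signed sum of its edges. For instance
  ∂cde = de − ce + cd,
  ∂ade = de − ae + ad.
The 10×10 boundary matrix has rank 6 and Smith normal form diag(1,1,1,1,1,1).

Boundary ∂_3: C_3 → C_2 sends each 3-simplex σ to the alternating sum Σ_i (−1)^i (σ with its i-th vertex removed). For instance
  ∂abde = bde − ade + abe − abd,
  ∂abcd = bcd − acd + abd − abc.
The 10×5 boundary matrix has rank 4 and Smith normal form diag(1,1,1,1).

Now H_k = ker ∂_k / im ∂_{k+1}, so:

  H_2: rank ker ∂_2 − rank ∂_3 = (10 − 6) − 4 = 0, and the invariant factors of ∂_3 are all 1, so H_2 = 0.

H_2 ≅ 0.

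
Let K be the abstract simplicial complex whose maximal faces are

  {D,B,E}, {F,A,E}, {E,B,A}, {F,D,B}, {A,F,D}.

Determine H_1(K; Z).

H_1 = Z.

K has 5 vertices, 10 edges, 5 triangles.
rank ∂_1 = 4, rank ∂_2 = 5 ⇒ b_1 = 10 − 4 − 5 = 1; all invariant factors of ∂_2 are 1 so no torsion. So H_1 ≅ Z.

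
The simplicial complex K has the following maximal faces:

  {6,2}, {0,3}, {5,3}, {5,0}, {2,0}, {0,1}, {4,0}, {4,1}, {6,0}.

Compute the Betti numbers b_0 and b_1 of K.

b_0 = 1, b_1 = 3.

Fix the vertex order 0 < 1 < 2 < 3 < 4 < 5 < 6 and write every simplex with vertices in increasing order. Then dim K = 1 and the simplices of K are:

  0-simplices (7): [0], [1], [2], [3], [4], [5], [6]
  1-simplices (9): [0,1], [0,2], [0,3], [0,4], [0,5], [0,6], [1,4], [2,6], [3,5]

giving chain groups C_0 ≅ Z^7, C_1 ≅ Z^9.

Boundary ∂_1: C_1 → C_0 is given by ∂[p,q] = [q] − [p]. For instance
  ∂[0,1] = [1] − [0].
As a 7×9 matrix over Z this has rank 6, with invariant factors (1,1,1,1,1,1).

Now H_k = ker ∂_k / im ∂_{k+1}, so:

  H_0: rank C_0 − rank ∂_1 = 7 − 6 = 1, and the invariant factors of ∂_1 are all 1, so H_0 = Z.
  H_1: rank ker ∂_1 − rank ∂_2 = (9 − 6) − 0 = 3, and there is no ∂_2, so H_1 = Z^3.

As a check, the Euler characteristic is 7 − 9 = -2, which agrees with 1 − 3 = -2.

Hence the Betti numbers are b_0 = 1, b_1 = 3.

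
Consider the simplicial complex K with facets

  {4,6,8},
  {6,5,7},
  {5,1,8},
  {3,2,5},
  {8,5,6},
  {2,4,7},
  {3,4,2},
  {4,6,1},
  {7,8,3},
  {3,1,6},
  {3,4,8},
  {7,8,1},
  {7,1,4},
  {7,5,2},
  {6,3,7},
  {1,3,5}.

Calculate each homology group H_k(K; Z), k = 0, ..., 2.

K has 8 vertices, 24 edges, 16 triangles.
rank ∂_0 = 0, rank ∂_1 = 7 ⇒ b_0 = 8 − 0 − 7 = 1; all invariant factors of ∂_1 are 1 so no torsion. So H_0 ≅ Z.
rank ∂_1 = 7, rank ∂_2 = 15 ⇒ b_1 = 24 − 7 − 15 = 2; all invariant factors of ∂_2 are 1 so no torsion. So H_1 ≅ Z^2.
rank ∂_2 = 15, rank ∂_3 = 0 ⇒ b_2 = 16 − 15 − 0 = 1. So H_2 ≅ Z.

H_0 ≅ Z,  H_1 ≅ Z^2,  H_2 ≅ Z.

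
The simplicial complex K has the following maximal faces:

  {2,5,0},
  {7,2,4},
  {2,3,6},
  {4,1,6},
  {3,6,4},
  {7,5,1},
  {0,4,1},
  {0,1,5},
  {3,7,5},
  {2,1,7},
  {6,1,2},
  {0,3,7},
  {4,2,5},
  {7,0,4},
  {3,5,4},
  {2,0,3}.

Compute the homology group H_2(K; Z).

Order the vertices as 0 < 1 < 2 < 3 < 4 < 5 < 6 < 7. Listing each simplex with vertices in this order, K has dimension 2 with simplices:

  0-simplices (8): [0], [1], [2], [3], [4], [5], [6], [7]
  1-simplices (24): (24 of them)
  2-simplices (16): [0,1,4], [0,1,5], [0,2,3], [0,2,5], [0,3,7], [0,4,7], [1,2,6], [1,2,7], [1,4,6], [1,5,7], [2,3,6], [2,4,5], [2,4,7], [3,4,5], [3,4,6], [3,5,7]

so the chain groups are C_0 ≅ Z^8, C_1 ≅ Z^24, C_2 ≅ Z^16.

The boundary map ∂_1: C_1 → C_0 is given by ∂[p,q] = [q] − [p]. For instance
  ∂[3,4] = [4] − [3].
As a 8×24 matrix over Z this has rank 7, with invariant factors (1,1,1,1,1,1,1).

The boundary map ∂_2: C_2 → C_1 maps a triangle to the signed sum of its edges. For instance
  ∂[0,4,7] = [4,7] − [0,7] + [0,4],
  ∂[1,5,7] = [5,7] − [1,7] + [1,5].
As a 24×16 matrix over Z this has rank 15, with invariant factors (1,1,1,1,1,1,1,1,1,1,1,1,1,1,1).

From H_k ≅ ker(∂_k) / im(∂_{k+1}) we obtain:

  H_2: rank ker ∂_2 − rank ∂_3 = (16 − 15) − 0 = 1, and there is no ∂_3, so H_2 = Z.

(K is a triangulation of the torus T^2.)

H_2 = Z.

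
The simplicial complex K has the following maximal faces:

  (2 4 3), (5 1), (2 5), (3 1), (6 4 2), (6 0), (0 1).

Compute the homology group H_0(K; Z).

H_0 ≅ Z.

We work with the vertex ordering 0 < 1 < 2 < 3 < 4 < 5 < 6. The simplices of K, each written with vertices in increasing order, are:

  0-simplices (7): [0], [1], [2], [3], [4], [5], [6]
  1-simplices (10): [0,1], [0,6], [1,3], [1,5], [2,3], [2,4], [2,5], [2,6], [3,4], [4,6]
  2-simplices (2): [2,3,4], [2,4,6]

so the chain groups are C_0 ≅ Z^7, C_1 ≅ Z^10, C_2 ≅ Z^2.

Boundary ∂_1: C_1 → C_0 sends each edge [p,q] (with p < q) to q − p.
This gives a 7×10 integer matrix of rank 6; reducing to Smith normal form yields diagonal entries (1,1,1,1,1,1).

∂_2: C_2 → C_1 acts by ∂[p,q,r] = [q,r] − [p,r] + [p,q]. For instance
  ∂[2,4,6] = [4,6] − [2,6] + [2,4],
  ∂[2,3,4] = [3,4] − [2,4] + [2,3].
The 10×2 boundary matrix has rank 2 and Smith normal form diag(1,1).

Now H_k = ker ∂_k / im ∂_{k+1}, so:

  H_0: rank C_0 − rank ∂_1 = 7 − 6 = 1, and the invariant factors of ∂_1 are all 1, so H_0 ≅ Z.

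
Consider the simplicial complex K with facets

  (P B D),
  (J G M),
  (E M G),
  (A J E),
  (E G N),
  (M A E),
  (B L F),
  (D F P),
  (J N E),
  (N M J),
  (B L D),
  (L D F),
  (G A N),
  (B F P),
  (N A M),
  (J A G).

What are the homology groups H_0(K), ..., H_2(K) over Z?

H_0 ≅ Z^2,  H_1 ≅ Z_2,  H_2 ≅ Z.

Take the total order A < B < D < E < F < G < J < L < M < N < P on the vertex set. Then K (dimension 2) consists of the simplices:

  0-simplices (11): A, B, D, E, F, G, J, L, M, N, P
  1-simplices (24): AE, AG, AJ, AM, AN, BD, BF, BL, BP, DF, DL, DP, EG, EJ, EM, EN, FL, FP, GJ, GM, GN, JM, JN, MN
  2-simplices (16): AEJ, AEM, AGJ, AGN, AMN, BDL, BDP, BFL, BFP, DFL, DFP, EGM, EGN, EJN, GJM, JMN

so the chain groups are C_0 ≅ Z^11, C_1 ≅ Z^24, C_2 ≅ Z^16.

∂_1: C_1 → C_0 sends each edge [p,q] (with p < q) to q − p. For instance
  ∂GM = M − G.
The resulting 11×24 matrix has rank 9, and its Smith normal form has invariant factors (1,1,1,1,1,1,1,1,1).

The boundary map ∂_2: C_2 → C_1 maps a triangle to the signed sum of its edges. For instance
  ∂BDL = DL − BL + BD,
  ∂EJN = JN − EN + EJ.
The resulting 24×16 matrix has rank 15, and its Smith normal form has invariant factors (1,1,1,1,1,1,1,1,1,1,1,1,1,1,2).

Reading off H_k = ker ∂_k / im ∂_{k+1}:

  H_0: rank C_0 − rank ∂_1 = 11 − 9 = 2, and the invariant factors of ∂_1 are all 1, so H_0 ≅ Z^2.
  H_1: rank ker ∂_1 − rank ∂_2 = (24 − 9) − 15 = 0, and ∂_2 has invariant factor 2 > 1, so H_1 ≅ Z_2.
  H_2: rank ker ∂_2 − rank ∂_3 = (16 − 15) − 0 = 1, and there is no ∂_3, so H_2 ≅ Z.

As a check, the Euler characteristic is 11 − 24 + 16 = 3, which agrees with 2 − 0 + 1 = 3.
(K is a triangulation of the disjoint union of the 2-sphere S^2 and the real projective plane RP^2.)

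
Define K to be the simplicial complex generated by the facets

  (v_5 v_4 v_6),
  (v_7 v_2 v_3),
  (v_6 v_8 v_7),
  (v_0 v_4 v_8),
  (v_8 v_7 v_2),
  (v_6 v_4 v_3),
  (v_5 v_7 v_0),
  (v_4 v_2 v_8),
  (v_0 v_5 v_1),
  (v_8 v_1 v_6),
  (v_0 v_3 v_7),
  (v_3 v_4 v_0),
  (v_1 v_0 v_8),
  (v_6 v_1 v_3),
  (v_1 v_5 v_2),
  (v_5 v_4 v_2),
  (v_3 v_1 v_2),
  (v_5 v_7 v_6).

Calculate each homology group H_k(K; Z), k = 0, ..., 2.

H_0 ≅ Z,  H_1 ≅ Z^2,  H_2 ≅ Z.

Take the total order v_0 < v_1 < v_2 < v_3 < v_4 < v_5 < v_6 < v_7 < v_8 on the vertex set. Then K (dimension 2) consists of the simplices:

  0-simplices (9): [v_0], [v_1], [v_2], [v_3], [v_4], [v_5], [v_6], [v_7], [v_8]
  1-simplices (27): (27 of them)
  2-simplices (18): (18 of them)

so the chain groups are C_0 ≅ Z^9, C_1 ≅ Z^27, C_2 ≅ Z^18.

The boundary map ∂_1: C_1 → C_0 maps an edge to its endpoints' difference, ∂[p,q] = q − p.
As a 9×27 matrix over Z this has rank 8, with invariant factors (1,1,1,1,1,1,1,1).

The boundary map ∂_2: C_2 → C_1 acts by ∂[p,q,r] = [q,r] − [p,r] + [p,q]. For instance
  ∂[v_0,v_1,v_8] = [v_1,v_8] − [v_0,v_8] + [v_0,v_1],
  ∂[v_0,v_4,v_8] = [v_4,v_8] − [v_0,v_8] + [v_0,v_4].
This gives a 27×18 integer matrix of rank 17; reducing to Smith normal form yields diagonal entries (1,1,1,1,1,1,1,1,1,1,1,1,1,1,1,1,1).

From H_k ≅ ker(∂_k) / im(∂_{k+1}) we obtain:

  H_0: rank C_0 − rank ∂_1 = 9 − 8 = 1, and the invariant factors of ∂_1 are all 1, so H_0 ≅ Z.
  H_1: rank ker ∂_1 − rank ∂_2 = (27 − 8) − 17 = 2, and the invariant factors of ∂_2 are all 1, so H_1 ≅ Z^2.
  H_2: rank ker ∂_2 − rank ∂_3 = (18 − 17) − 0 = 1, and there is no ∂_3, so H_2 ≅ Z.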